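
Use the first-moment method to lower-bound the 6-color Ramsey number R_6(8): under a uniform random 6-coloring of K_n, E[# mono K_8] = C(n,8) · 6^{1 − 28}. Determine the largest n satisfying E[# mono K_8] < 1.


We need C(n, 8) · 6^{1 − 28} < 1, i.e. C(n, 8) < 6^{28 − 1} = 1023490369077469249536.
Check values of n near the boundary:
  n = 1591: C(1591, 8) = 1000427749141189953870; 1000427749141189953870 < 1023490369077469249536? YES
  n = 1592: C(1592, 8) = 1005480414540892933435; 1005480414540892933435 < 1023490369077469249536? YES
  n = 1593: C(1593, 8) = 1010555394551193970323; 1010555394551193970323 < 1023490369077469249536? YES
  n = 1594: C(1594, 8) = 1015652773590544255167; 1015652773590544255167 < 1023490369077469249536? YES
  n = 1595: C(1595, 8) = 1020772636343363633895; 1020772636343363633895 < 1023490369077469249536? YES
  n = 1596: C(1596, 8) = 1025915067760710553965; 1025915067760710553965 < 1023490369077469249536? NO
  n = 1597: C(1597, 8) = 1031080153060953275445; 1031080153060953275445 < 1023490369077469249536? NO
  n = 1598: C(1598, 8) = 1036267977730442348529; 1036267977730442348529 < 1023490369077469249536? NO
The largest n with C(n, 8) < 1023490369077469249536 is n = 1595 (where E[X] = 113419181815929292655/113721152119718805504 ≈ 0.9973). Hence R_6(8) > 1595, i.e. R_6(8) ≥ 1596.

Largest n = 1595; hence R_6(8) > 1595.


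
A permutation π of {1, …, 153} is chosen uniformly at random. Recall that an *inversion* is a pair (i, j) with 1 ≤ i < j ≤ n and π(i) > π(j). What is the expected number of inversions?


Write X = Σ X_I over the C(153, 2) = 11628 pairs i < j, with X_I the indicator of one inversion.
There are 11628 indicators.
For each fixed pair i < j, the values π(i) and π(j) are two distinct elements of {1, …, 153} in uniformly random order; by symmetry P[π(i) > π(j)] = 1/2.
By linearity: E[X] = 11628 · (1/2) = C(153, 2) · (1/2) = 11628/2 = 5814 ≈ 5814.000.

E[X] = 5814 = 5814.000.


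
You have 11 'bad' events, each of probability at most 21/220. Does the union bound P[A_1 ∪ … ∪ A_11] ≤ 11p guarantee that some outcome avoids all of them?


Union bound: P[∪_{i=1}^{11} A_i] ≤ Σ_i P[A_i] ≤ 11·p = 11·(21/220) = 21/20.
Numerically: 21/20 ≈ 1.05000.
Is 21/20 < 1? NO.
Since the bound 21/20 is ≥ 1, the union bound is uninformative here; it does NOT by itself certify existence.

11·p = 21/20 ≈ 1.05000; existence NOT certified by the union bound.


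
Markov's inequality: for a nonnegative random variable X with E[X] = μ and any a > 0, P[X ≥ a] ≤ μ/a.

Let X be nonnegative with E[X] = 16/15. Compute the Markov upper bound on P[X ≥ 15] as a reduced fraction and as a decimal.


μ = E[X] = 16/15, a = 15.
Markov: P[X ≥ 15] ≤ μ/a = (16/15)/15 = 16/225.
Numerically: ≈ 0.0711.
(Since a = 15 > μ = 1.0667, the bound 16/225 is < 1 and informative.)

P[X ≥ 15] ≤ 16/225 ≈ 0.0711.


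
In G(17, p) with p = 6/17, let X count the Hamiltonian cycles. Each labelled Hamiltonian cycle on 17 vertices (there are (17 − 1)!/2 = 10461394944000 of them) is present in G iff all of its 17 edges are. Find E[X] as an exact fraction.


K_17 has (17 − 1)!/2 = 10461394944000 labelled Hamiltonian cycles.
For each such Hamiltonian cycle H, let X_H = 1 if all 17 edges of H are present in G. Then P[X_H = 1] = p^{17} = (6/17)^{17} = 16926659444736/827240261886336764177.
By linearity: E[X] = Σ_H E[X_H] = 10461394944000 · p^{17} = 10461394944000 · 16926659444736/827240261886336764177 = 177076469533971037814784000/827240261886336764177.
Numerically: E[X] ≈ 2.141e+05.

E[X] = 10461394944000 · (6/17)^{17} = 177076469533971037814784000/827240261886336764177 ≈ 2.141e+05.


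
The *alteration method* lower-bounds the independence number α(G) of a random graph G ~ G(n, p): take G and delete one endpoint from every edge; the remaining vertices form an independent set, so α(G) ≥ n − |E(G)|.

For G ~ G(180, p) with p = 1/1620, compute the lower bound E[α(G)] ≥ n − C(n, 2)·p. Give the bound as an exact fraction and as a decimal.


E[|E(G)|] = C(180, 2)·p = 16110 · (1/1620) = 179/18.
E[α(G)] ≥ n − E[|E(G)|] = 180 − 179/18 = 3061/18.
Numerically: ≈ 170.05556.
(This is only a lower bound; the true E[α(G)] may be larger.)

E[α(G)] ≥ 3061/18 ≈ 170.05556.


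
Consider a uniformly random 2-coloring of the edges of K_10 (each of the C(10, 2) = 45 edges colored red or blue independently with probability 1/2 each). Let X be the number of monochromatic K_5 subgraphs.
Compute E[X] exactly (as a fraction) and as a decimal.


Let X = Σ_S X_S over the C(10, 5) = 252 subsets S of size 5, where X_S = 1 if the K_5 on S is monochromatic.
For a fixed S, the K_5 on S has C(5, 2) = 10 edges. P[all 10 edges red] = (1/2)^10, and likewise for blue, so P[monochromatic] = 2·(1/2)^10 = 2^{1 − 10} = 1/512.
Summing: E[X] = C(10, 5) · 2^{1 − 10} = 252 · 1/512 = 63/128.
Numerically: E[X] ≈ 0.4922.

E[X] = C(10,5)·2^(1−C(5,2)) = 63/128 ≈ 0.4922.


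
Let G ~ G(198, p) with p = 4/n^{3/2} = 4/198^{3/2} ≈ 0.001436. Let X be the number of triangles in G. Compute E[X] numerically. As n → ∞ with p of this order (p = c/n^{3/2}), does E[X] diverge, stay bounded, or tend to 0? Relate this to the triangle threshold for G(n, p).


Number of potential triangles: C(198, 3) = 1274196.
Each occurs with probability p³ ≈ (0.001436)³ ≈ 2.959284e-09.
By linearity: E[X] = C(198, 3)·p³ ≈ 1274196 · 2.959284e-09 ≈ 0.0038.
Since α = 3/2 > 1, p = c/n^{3/2} = o(1/n) is below the triangle threshold p ~ 1/n. Asymptotically E[X] ~ (c³/6)·n^{3(1−α)} = (4³/6)·n^{-1.5} → 0, so by Markov's inequality G has no triangles w.h.p.

E[X] ≈ 0.0038; in regime p = Θ(1/n^{3/2}) E[X] tends to 0 (below the triangle threshold p ~ 1/n).


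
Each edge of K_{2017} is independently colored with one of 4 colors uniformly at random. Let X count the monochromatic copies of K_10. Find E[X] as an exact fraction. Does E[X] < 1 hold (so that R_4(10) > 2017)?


E[X] = C(2017, 10) · 4^{1 − 45} = 300324964434452596180990448 · 4^{−44} = 300324964434452596180990448/309485009821345068724781056.
As a reduced fraction: E[X] = 18770310277153287261311903/19342813113834066795298816 ≈ 0.97040.
Is E[X] < 1? YES.
Since E[X] < 1, there exists a 4-coloring of K_{2017} with no monochromatic K_10; hence R_4(10) > 2017.

E[X] = 18770310277153287261311903/19342813113834066795298816 ≈ 0.97040; E[X] < 1, so R_4(10) > 2017.


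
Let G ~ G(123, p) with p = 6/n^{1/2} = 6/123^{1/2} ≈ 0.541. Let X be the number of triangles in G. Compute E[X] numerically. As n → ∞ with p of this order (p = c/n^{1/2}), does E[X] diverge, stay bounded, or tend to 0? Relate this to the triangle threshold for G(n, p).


Number of potential triangles: C(123, 3) = 302621.
Each occurs with probability p³ ≈ (0.541)³ ≈ 1.58342e-01.
By linearity: E[X] = C(123, 3)·p³ ≈ 302621 · 1.58342e-01 ≈ 47917.610.
Since α = 1/2 < 1, p = c/n^{1/2} ≫ 1/n is above the triangle threshold p ~ 1/n. Asymptotically E[X] ~ (c³/6)·n^{3(1−α)} = (6³/6)·n^{1.5} → ∞; triangles are abundant w.h.p.

E[X] ≈ 47917.610; in regime p = Θ(1/n^{1/2}) E[X] diverges (above the triangle threshold p ~ 1/n).


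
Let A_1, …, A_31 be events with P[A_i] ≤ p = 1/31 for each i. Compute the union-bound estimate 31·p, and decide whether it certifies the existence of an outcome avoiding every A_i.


Union bound: P[∪_{i=1}^{31} A_i] ≤ Σ_i P[A_i] ≤ 31·p = 31·(1/31) = 1.
Numerically: 1 ≈ 1.000.
Is 1 < 1? NO.
Since the bound 1 is ≥ 1, the union bound is uninformative here; it does NOT by itself certify existence.

31·p = 1 ≈ 1.000; existence NOT certified by the union bound.


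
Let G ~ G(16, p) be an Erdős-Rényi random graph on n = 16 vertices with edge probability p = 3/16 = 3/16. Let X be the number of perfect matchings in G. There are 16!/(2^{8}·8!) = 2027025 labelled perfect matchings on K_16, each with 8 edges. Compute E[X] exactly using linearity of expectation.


K_16 has 16!/(2^{8}·8!) = 2027025 labelled perfect matchings.
For each such perfect matching H, let X_H = 1 if all 8 edges of H are present in G. Then P[X_H = 1] = p^{8} = (3/16)^{8} = 6561/4294967296.
Summing the indicators: E[X] = Σ_H E[X_H] = 2027025 · p^{8} = 2027025 · 6561/4294967296 = 13299311025/4294967296.
Numerically: E[X] ≈ 3.1.

E[X] = 2027025 · (3/16)^{8} = 13299311025/4294967296 ≈ 3.1.


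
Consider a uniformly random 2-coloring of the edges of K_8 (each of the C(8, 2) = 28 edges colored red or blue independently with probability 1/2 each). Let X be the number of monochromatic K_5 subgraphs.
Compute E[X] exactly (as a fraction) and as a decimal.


Let X = Σ_S X_S over the C(8, 5) = 56 subsets S of size 5, where X_S = 1 if the K_5 on S is monochromatic.
For a fixed S, the K_5 on S has C(5, 2) = 10 edges. P[all 10 edges red] = (1/2)^10, and likewise for blue, so P[monochromatic] = 2·(1/2)^10 = 2^{1 − 10} = 1/512.
By linearity of expectation: E[X] = C(8, 5) · 2^{1 − 10} = 56 · 1/512 = 7/64.
Numerically: E[X] ≈ 0.109375.

E[X] = C(8,5)·2^(1−C(5,2)) = 7/64 ≈ 0.109375.


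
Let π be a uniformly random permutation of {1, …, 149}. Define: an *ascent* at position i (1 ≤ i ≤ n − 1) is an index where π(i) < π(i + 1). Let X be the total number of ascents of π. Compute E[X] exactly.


Write X = Σ X_I over i = 1, …, 148, with X_I the indicator of one ascent.
There are 148 indicators.
For each fixed i, the pair (π(i), π(i+1)) is a uniformly random ordered pair of distinct values from {1, …, 149}; by symmetry P[π(i) < π(i+1)] = 1/2.
By linearity: E[X] = 148 · (1/2) = (149 − 1) · (1/2) = 74 ≈ 74.00000.

E[X] = 74 = 74.00000.


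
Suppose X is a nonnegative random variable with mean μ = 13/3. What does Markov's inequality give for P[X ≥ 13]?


μ = E[X] = 13/3, a = 13.
Markov: P[X ≥ 13] ≤ μ/a = (13/3)/13 = 1/3.
Numerically: ≈ 0.333.
(Since a = 13 > μ = 4.333, the bound 1/3 is < 1 and informative.)

P[X ≥ 13] ≤ 1/3 ≈ 0.333.


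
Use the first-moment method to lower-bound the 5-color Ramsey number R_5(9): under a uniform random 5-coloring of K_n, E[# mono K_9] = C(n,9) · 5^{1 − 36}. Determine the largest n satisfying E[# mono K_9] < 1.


We need C(n, 9) · 5^{1 − 36} < 1, i.e. C(n, 9) < 5^{36 − 1} = 2910383045673370361328125.
Check values of n near the boundary:
  n = 2170: C(2170, 9) = 2891746779868845075610510; 2891746779868845075610510 < 2910383045673370361328125? YES
  n = 2171: C(2171, 9) = 2903784578674959601827205; 2903784578674959601827205 < 2910383045673370361328125? YES
  n = 2172: C(2172, 9) = 2915866900084148060642020; 2915866900084148060642020 < 2910383045673370361328125? NO
  n = 2173: C(2173, 9) = 2927993888115921319674265; 2927993888115921319674265 < 2910383045673370361328125? NO
  n = 2174: C(2174, 9) = 2940165687188920530702934; 2940165687188920530702934 < 2910383045673370361328125? NO
The largest n with C(n, 9) < 2910383045673370361328125 is n = 2171 (where E[X] = 580756915734991920365441/582076609134674072265625 ≈ 0.9977). Hence R_5(9) > 2171, i.e. R_5(9) ≥ 2172.

Largest n = 2171; hence R_5(9) > 2171.


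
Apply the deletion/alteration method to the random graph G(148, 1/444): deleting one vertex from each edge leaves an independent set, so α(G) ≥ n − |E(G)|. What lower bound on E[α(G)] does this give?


E[|E(G)|] = C(148, 2)·p = 10878 · (1/444) = 49/2.
E[α(G)] ≥ n − E[|E(G)|] = 148 − 49/2 = 247/2.
Numerically: ≈ 123.5000.
(This is only a lower bound; the true E[α(G)] may be larger.)

E[α(G)] ≥ 247/2 ≈ 123.5000.


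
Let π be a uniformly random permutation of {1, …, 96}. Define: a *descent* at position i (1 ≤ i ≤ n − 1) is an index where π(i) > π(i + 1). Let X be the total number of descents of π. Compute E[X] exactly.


Write X = Σ X_I over i = 1, …, 95, with X_I the indicator of one descent.
There are 95 indicators.
For each fixed i, the pair (π(i), π(i+1)) is a uniformly random ordered pair of distinct values from {1, …, 96}; by symmetry P[π(i) > π(i+1)] = 1/2.
By linearity: E[X] = 95 · (1/2) = (96 − 1) · (1/2) = 95/2 ≈ 47.500000.

E[X] = 95/2 = 47.500000.


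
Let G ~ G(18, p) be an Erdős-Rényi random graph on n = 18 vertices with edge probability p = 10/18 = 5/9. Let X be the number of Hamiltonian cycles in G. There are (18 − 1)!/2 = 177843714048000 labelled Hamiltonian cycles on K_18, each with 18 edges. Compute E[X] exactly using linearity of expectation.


K_18 has (18 − 1)!/2 = 177843714048000 labelled Hamiltonian cycles.
For each such Hamiltonian cycle H, let X_H = 1 if all 18 edges of H are present in G. Then P[X_H = 1] = p^{18} = (5/9)^{18} = 3814697265625/150094635296999121.
By linearity of expectation: E[X] = Σ_H E[X_H] = 177843714048000 · p^{18} = 177843714048000 · 3814697265625/150094635296999121 = 930617187500000000000000/205891132094649.
Numerically: E[X] ≈ 4.51995e+09.

E[X] = 177843714048000 · (5/9)^{18} = 930617187500000000000000/205891132094649 ≈ 4.51995e+09.


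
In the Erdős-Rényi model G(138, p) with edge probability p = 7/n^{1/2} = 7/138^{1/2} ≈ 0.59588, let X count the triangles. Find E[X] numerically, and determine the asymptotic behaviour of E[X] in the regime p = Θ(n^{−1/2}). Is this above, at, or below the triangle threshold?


Number of potential triangles: C(138, 3) = 428536.
Each occurs with probability p³ ≈ (0.59588)³ ≈ 2.11580428e-01.
By linearity: E[X] = C(138, 3)·p³ ≈ 428536 · 2.11580428e-01 ≈ 90669.830110.
Since α = 1/2 < 1, p = c/n^{1/2} ≫ 1/n is above the triangle threshold p ~ 1/n. Asymptotically E[X] ~ (c³/6)·n^{3(1−α)} = (7³/6)·n^{1.5} → ∞; triangles are abundant w.h.p.

E[X] ≈ 90669.830110; in regime p = Θ(1/n^{1/2}) E[X] diverges (above the triangle threshold p ~ 1/n).


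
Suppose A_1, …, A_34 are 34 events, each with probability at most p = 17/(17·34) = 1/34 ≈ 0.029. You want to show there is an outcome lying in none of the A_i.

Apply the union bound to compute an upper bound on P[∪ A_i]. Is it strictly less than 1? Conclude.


Union bound: P[∪_{i=1}^{34} A_i] ≤ Σ_i P[A_i] ≤ 34·p = 34·(1/34) = 1.
Numerically: 1 ≈ 1.000.
Is 1 < 1? NO.
Since the bound 1 is ≥ 1, the union bound is uninformative here; it does NOT by itself certify existence.

34·p = 1 ≈ 1.000; existence NOT certified by the union bound.


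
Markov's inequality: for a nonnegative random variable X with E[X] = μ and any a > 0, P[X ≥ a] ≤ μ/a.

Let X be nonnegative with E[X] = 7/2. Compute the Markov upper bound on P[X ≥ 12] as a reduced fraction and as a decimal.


μ = E[X] = 7/2, a = 12.
Markov: P[X ≥ 12] ≤ μ/a = (7/2)/12 = 7/24.
Numerically: ≈ 0.2917.
(Since a = 12 > μ = 3.5000, the bound 7/24 is < 1 and informative.)

P[X ≥ 12] ≤ 7/24 ≈ 0.2917.


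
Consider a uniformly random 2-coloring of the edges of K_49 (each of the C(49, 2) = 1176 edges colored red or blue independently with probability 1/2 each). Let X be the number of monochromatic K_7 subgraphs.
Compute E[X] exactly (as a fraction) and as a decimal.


Let X = Σ_S X_S over the C(49, 7) = 85900584 subsets S of size 7, where X_S = 1 if the K_7 on S is monochromatic.
For a fixed S, the K_7 on S has C(7, 2) = 21 edges. P[all 21 edges red] = (1/2)^21, and likewise for blue, so P[monochromatic] = 2·(1/2)^21 = 2^{1 − 21} = 1/1048576.
By linearity of expectation: E[X] = C(49, 7) · 2^{1 − 21} = 85900584 · 1/1048576 = 10737573/131072.
Numerically: E[X] ≈ 81.921.

E[X] = C(49,7)·2^(1−C(7,2)) = 10737573/131072 ≈ 81.921.


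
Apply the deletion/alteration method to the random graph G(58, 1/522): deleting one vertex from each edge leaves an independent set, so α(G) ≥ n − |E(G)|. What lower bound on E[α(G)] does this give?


E[|E(G)|] = C(58, 2)·p = 1653 · (1/522) = 19/6.
E[α(G)] ≥ n − E[|E(G)|] = 58 − 19/6 = 329/6.
Numerically: ≈ 54.8333.
(This is only a lower bound; the true E[α(G)] may be larger.)

E[α(G)] ≥ 329/6 ≈ 54.8333.


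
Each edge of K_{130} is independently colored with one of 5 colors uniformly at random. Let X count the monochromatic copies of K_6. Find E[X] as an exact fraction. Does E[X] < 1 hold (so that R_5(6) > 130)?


E[X] = C(130, 6) · 5^{1 − 15} = 5963412000 · 5^{−14} = 5963412000/6103515625.
As a reduced fraction: E[X] = 47707296/48828125 ≈ 0.9770454.
Is E[X] < 1? YES.
Since E[X] < 1, there exists a 5-coloring of K_{130} with no monochromatic K_6; hence R_5(6) > 130.

E[X] = 47707296/48828125 ≈ 0.9770454; E[X] < 1, so R_5(6) > 130.


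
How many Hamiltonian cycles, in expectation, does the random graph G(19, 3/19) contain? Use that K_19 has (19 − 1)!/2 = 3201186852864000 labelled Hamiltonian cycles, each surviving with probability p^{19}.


K_19 has (19 − 1)!/2 = 3201186852864000 labelled Hamiltonian cycles.
For each such Hamiltonian cycle H, let X_H = 1 if all 19 edges of H are present in G. Then P[X_H = 1] = p^{19} = (3/19)^{19} = 1162261467/1978419655660313589123979.
Summing the indicators: E[X] = Σ_H E[X_H] = 3201186852864000 · p^{19} = 3201186852864000 · 1162261467/1978419655660313589123979 = 3720616127750825791488000/1978419655660313589123979.
Numerically: E[X] ≈ 1.88.

E[X] = 3201186852864000 · (3/19)^{19} = 3720616127750825791488000/1978419655660313589123979 ≈ 1.88.


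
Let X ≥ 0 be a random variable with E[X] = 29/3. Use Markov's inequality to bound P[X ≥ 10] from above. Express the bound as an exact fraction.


μ = E[X] = 29/3, a = 10.
Markov: P[X ≥ 10] ≤ μ/a = (29/3)/10 = 29/30.
Numerically: ≈ 0.966667.
(Since a = 10 > μ = 9.666667, the bound 29/30 is < 1 and informative.)

P[X ≥ 10] ≤ 29/30 ≈ 0.966667.


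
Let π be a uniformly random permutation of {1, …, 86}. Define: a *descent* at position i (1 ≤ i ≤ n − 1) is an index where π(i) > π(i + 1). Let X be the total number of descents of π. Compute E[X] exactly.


Write X = Σ X_I over i = 1, …, 85, with X_I the indicator of one descent.
There are 85 indicators.
For each fixed i, the pair (π(i), π(i+1)) is a uniformly random ordered pair of distinct values from {1, …, 86}; by symmetry P[π(i) > π(i+1)] = 1/2.
By linearity: E[X] = 85 · (1/2) = (86 − 1) · (1/2) = 85/2 ≈ 42.500.

E[X] = 85/2 = 42.500.


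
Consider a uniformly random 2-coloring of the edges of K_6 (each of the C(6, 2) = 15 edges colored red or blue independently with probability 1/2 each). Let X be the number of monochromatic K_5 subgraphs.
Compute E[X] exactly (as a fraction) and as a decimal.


Let X = Σ_S X_S over the C(6, 5) = 6 subsets S of size 5, where X_S = 1 if the K_5 on S is monochromatic.
For a fixed S, the K_5 on S has C(5, 2) = 10 edges. P[all 10 edges red] = (1/2)^10, and likewise for blue, so P[monochromatic] = 2·(1/2)^10 = 2^{1 − 10} = 1/512.
Summing: E[X] = C(6, 5) · 2^{1 − 10} = 6 · 1/512 = 3/256.
Numerically: E[X] ≈ 0.011719.

E[X] = C(6,5)·2^(1−C(5,2)) = 3/256 ≈ 0.011719.


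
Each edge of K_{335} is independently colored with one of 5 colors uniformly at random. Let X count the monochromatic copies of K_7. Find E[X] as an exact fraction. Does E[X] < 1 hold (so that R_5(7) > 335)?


E[X] = C(335, 7) · 5^{1 − 21} = 88202498238195 · 5^{−20} = 88202498238195/95367431640625.
As a reduced fraction: E[X] = 17640499647639/19073486328125 ≈ 0.92487.
Is E[X] < 1? YES.
Since E[X] < 1, there exists a 5-coloring of K_{335} with no monochromatic K_7; hence R_5(7) > 335.

E[X] = 17640499647639/19073486328125 ≈ 0.92487; E[X] < 1, so R_5(7) > 335.


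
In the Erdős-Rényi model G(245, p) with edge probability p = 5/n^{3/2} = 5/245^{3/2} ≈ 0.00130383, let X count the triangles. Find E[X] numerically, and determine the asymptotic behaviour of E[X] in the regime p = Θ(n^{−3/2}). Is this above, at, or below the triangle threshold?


Number of potential triangles: C(245, 3) = 2421090.
Each occurs with probability p³ ≈ (0.00130383)³ ≈ 2.21647396e-09.
By linearity: E[X] = C(245, 3)·p³ ≈ 2421090 · 2.21647396e-09 ≈ 0.005366.
Since α = 3/2 > 1, p = c/n^{3/2} = o(1/n) is below the triangle threshold p ~ 1/n. Asymptotically E[X] ~ (c³/6)·n^{3(1−α)} = (5³/6)·n^{-1.5} → 0, so by Markov's inequality G has no triangles w.h.p.

E[X] ≈ 0.005366; in regime p = Θ(1/n^{3/2}) E[X] tends to 0 (below the triangle threshold p ~ 1/n).


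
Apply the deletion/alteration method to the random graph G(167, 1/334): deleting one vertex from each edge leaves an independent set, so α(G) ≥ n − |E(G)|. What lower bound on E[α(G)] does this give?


E[|E(G)|] = C(167, 2)·p = 13861 · (1/334) = 83/2.
E[α(G)] ≥ n − E[|E(G)|] = 167 − 83/2 = 251/2.
Numerically: ≈ 125.500.
(This is only a lower bound; the true E[α(G)] may be larger.)

E[α(G)] ≥ 251/2 ≈ 125.500.


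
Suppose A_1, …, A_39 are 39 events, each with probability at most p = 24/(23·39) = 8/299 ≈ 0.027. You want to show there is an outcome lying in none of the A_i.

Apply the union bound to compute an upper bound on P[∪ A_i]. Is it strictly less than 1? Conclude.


Union bound: P[∪_{i=1}^{39} A_i] ≤ Σ_i P[A_i] ≤ 39·p = 39·(8/299) = 24/23.
Numerically: 24/23 ≈ 1.043.
Is 24/23 < 1? NO.
Since the bound 24/23 is ≥ 1, the union bound is uninformative here; it does NOT by itself certify existence.

39·p = 24/23 ≈ 1.043; existence NOT certified by the union bound.


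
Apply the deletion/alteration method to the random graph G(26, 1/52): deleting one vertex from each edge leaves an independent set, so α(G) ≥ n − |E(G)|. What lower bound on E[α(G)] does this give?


E[|E(G)|] = C(26, 2)·p = 325 · (1/52) = 25/4.
E[α(G)] ≥ n − E[|E(G)|] = 26 − 25/4 = 79/4.
Numerically: ≈ 19.750000.
(This is only a lower bound; the true E[α(G)] may be larger.)

E[α(G)] ≥ 79/4 ≈ 19.750000.


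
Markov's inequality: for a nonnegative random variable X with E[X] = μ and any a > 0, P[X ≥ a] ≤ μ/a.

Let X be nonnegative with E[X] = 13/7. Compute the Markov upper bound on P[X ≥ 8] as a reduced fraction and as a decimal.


μ = E[X] = 13/7, a = 8.
Markov: P[X ≥ 8] ≤ μ/a = (13/7)/8 = 13/56.
Numerically: ≈ 0.23214.
(Since a = 8 > μ = 1.85714, the bound 13/56 is < 1 and informative.)

P[X ≥ 8] ≤ 13/56 ≈ 0.23214.


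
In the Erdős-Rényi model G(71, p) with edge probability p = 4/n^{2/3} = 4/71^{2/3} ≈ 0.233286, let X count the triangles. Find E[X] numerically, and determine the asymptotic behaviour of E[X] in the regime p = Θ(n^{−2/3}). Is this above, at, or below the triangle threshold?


Number of potential triangles: C(71, 3) = 57155.
Each occurs with probability p³ ≈ (0.233286)³ ≈ 1.26958937e-02.
By linearity: E[X] = C(71, 3)·p³ ≈ 57155 · 1.26958937e-02 ≈ 725.633803.
Since α = 2/3 < 1, p = c/n^{2/3} ≫ 1/n is above the triangle threshold p ~ 1/n. Asymptotically E[X] ~ (c³/6)·n^{3(1−α)} = (4³/6)·n^{1} → ∞; triangles are abundant w.h.p.

E[X] ≈ 725.633803; in regime p = Θ(1/n^{2/3}) E[X] diverges (above the triangle threshold p ~ 1/n).


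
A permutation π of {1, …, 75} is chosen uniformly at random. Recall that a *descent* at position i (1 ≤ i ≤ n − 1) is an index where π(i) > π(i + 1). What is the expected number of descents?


Write X = Σ X_I over i = 1, …, 74, with X_I the indicator of one descent.
There are 74 indicators.
For each fixed i, the pair (π(i), π(i+1)) is a uniformly random ordered pair of distinct values from {1, …, 75}; by symmetry P[π(i) > π(i+1)] = 1/2.
By linearity: E[X] = 74 · (1/2) = (75 − 1) · (1/2) = 37 ≈ 37.00000.

E[X] = 37 = 37.00000.


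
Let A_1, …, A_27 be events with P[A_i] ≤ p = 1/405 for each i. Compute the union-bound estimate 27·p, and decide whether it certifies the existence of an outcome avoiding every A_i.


Union bound: P[∪_{i=1}^{27} A_i] ≤ Σ_i P[A_i] ≤ 27·p = 27·(1/405) = 1/15.
Numerically: 1/15 ≈ 0.067.
Is 1/15 < 1? YES.
Since P[∪ A_i] ≤ 1/15 < 1, the complement has P[∩ A_i^c] ≥ 1 − 1/15 = 14/15 > 0, so some outcome avoids every A_i.

27·p = 1/15 ≈ 0.067; existence CERTIFIED by the union bound.


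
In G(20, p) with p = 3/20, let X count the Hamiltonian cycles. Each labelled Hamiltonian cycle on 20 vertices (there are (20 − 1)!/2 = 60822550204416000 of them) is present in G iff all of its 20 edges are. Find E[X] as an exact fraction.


K_20 has (20 − 1)!/2 = 60822550204416000 labelled Hamiltonian cycles.
For each such Hamiltonian cycle H, let X_H = 1 if all 20 edges of H are present in G. Then P[X_H = 1] = p^{20} = (3/20)^{20} = 3486784401/104857600000000000000000000.
Summing the indicators: E[X] = Σ_H E[X_H] = 60822550204416000 · p^{20} = 60822550204416000 · 3486784401/104857600000000000000000000 = 51776152168407487821/25600000000000000000.
Numerically: E[X] ≈ 2.0225.

E[X] = 60822550204416000 · (3/20)^{20} = 51776152168407487821/25600000000000000000 ≈ 2.0225.


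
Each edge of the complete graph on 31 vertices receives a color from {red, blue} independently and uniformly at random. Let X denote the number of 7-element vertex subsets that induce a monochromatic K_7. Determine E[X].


Let X = Σ_S X_S over the C(31, 7) = 2629575 subsets S of size 7, where X_S = 1 if the K_7 on S is monochromatic.
For a fixed S, the K_7 on S has C(7, 2) = 21 edges. P[all 21 edges red] = (1/2)^21, and likewise for blue, so P[monochromatic] = 2·(1/2)^21 = 2^{1 − 21} = 1/1048576.
Summing: E[X] = C(31, 7) · 2^{1 − 21} = 2629575 · 1/1048576 = 2629575/1048576.
Numerically: E[X] ≈ 2.507758.

E[X] = C(31,7)·2^(1−C(7,2)) = 2629575/1048576 ≈ 2.507758.


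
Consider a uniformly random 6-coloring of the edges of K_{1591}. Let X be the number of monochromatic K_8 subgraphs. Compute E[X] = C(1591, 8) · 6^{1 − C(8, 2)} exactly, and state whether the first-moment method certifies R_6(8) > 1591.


E[X] = C(1591, 8) · 6^{1 − 28} = 1000427749141189953870 · 6^{−27} = 1000427749141189953870/1023490369077469249536.
As a reduced fraction: E[X] = 55579319396732775215/56860576059859402752 ≈ 0.9774667.
Is E[X] < 1? YES.
Since E[X] < 1, there exists a 6-coloring of K_{1591} with no monochromatic K_8; hence R_6(8) > 1591.

E[X] = 55579319396732775215/56860576059859402752 ≈ 0.9774667; E[X] < 1, so R_6(8) > 1591.


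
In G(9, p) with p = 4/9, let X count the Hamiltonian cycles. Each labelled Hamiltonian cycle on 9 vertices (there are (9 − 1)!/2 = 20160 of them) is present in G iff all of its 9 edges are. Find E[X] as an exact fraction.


K_9 has (9 − 1)!/2 = 20160 labelled Hamiltonian cycles.
For each such Hamiltonian cycle H, let X_H = 1 if all 9 edges of H are present in G. Then P[X_H = 1] = p^{9} = (4/9)^{9} = 262144/387420489.
By linearity of expectation: E[X] = Σ_H E[X_H] = 20160 · p^{9} = 20160 · 262144/387420489 = 587202560/43046721.
Numerically: E[X] ≈ 13.6411.

E[X] = 20160 · (4/9)^{9} = 587202560/43046721 ≈ 13.6411.


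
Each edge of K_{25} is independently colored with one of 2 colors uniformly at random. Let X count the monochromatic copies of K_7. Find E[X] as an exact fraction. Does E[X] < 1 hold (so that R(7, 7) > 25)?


E[X] = C(25, 7) · 2^{1 − 21} = 480700 · 2^{−20} = 480700/1048576.
As a reduced fraction: E[X] = 120175/262144 ≈ 0.4584312.
Is E[X] < 1? YES.
Since E[X] < 1, there exists a 2-coloring of K_{25} with no monochromatic K_7; hence R(7, 7) > 25.

E[X] = 120175/262144 ≈ 0.4584312; E[X] < 1, so R(7, 7) > 25.


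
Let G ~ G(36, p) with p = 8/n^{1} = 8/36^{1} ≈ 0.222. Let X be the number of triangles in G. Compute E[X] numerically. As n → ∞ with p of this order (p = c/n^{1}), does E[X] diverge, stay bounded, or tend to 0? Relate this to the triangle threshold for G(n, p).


Number of potential triangles: C(36, 3) = 7140.
Each occurs with probability p³ ≈ (0.222)³ ≈ 1.09739e-02.
By linearity: E[X] = C(36, 3)·p³ ≈ 7140 · 1.09739e-02 ≈ 78.354.
Here α = 1, so p = 8/n is exactly at the triangle threshold p ~ 1/n. Asymptotically E[X] → c³/6 = 8³/6 = 256/3 ≈ 85.333, a bounded constant. In this regime the triangle count is asymptotically Poisson(c³/6).

E[X] ≈ 78.354; in regime p = Θ(1/n^{1}) E[X] stays bounded (at the triangle threshold p ~ 1/n).


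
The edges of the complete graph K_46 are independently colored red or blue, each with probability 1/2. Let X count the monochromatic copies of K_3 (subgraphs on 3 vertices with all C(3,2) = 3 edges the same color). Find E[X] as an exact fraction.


Let X = Σ_S X_S over the C(46, 3) = 15180 subsets S of size 3, where X_S = 1 if the K_3 on S is monochromatic.
For a fixed S, the K_3 on S has C(3, 2) = 3 edges. P[all 3 edges red] = (1/2)^3, and likewise for blue, so P[monochromatic] = 2·(1/2)^3 = 2^{1 − 3} = 1/4.
By linearity of expectation: E[X] = C(46, 3) · 2^{1 − 3} = 15180 · 1/4 = 3795.
Numerically: E[X] ≈ 3795.000.

E[X] = C(46,3)·2^(1−C(3,2)) = 3795 ≈ 3795.000.


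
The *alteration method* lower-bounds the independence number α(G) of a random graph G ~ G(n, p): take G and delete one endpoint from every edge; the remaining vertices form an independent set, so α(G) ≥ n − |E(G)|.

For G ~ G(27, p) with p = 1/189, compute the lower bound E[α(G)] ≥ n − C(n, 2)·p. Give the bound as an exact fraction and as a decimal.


E[|E(G)|] = C(27, 2)·p = 351 · (1/189) = 13/7.
E[α(G)] ≥ n − E[|E(G)|] = 27 − 13/7 = 176/7.
Numerically: ≈ 25.143.
(This is only a lower bound; the true E[α(G)] may be larger.)

E[α(G)] ≥ 176/7 ≈ 25.143.


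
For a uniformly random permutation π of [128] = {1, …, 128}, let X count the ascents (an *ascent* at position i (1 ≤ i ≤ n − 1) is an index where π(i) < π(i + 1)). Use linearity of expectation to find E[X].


Write X = Σ X_I over i = 1, …, 127, with X_I the indicator of one ascent.
There are 127 indicators.
For each fixed i, the pair (π(i), π(i+1)) is a uniformly random ordered pair of distinct values from {1, …, 128}; by symmetry P[π(i) < π(i+1)] = 1/2.
By linearity: E[X] = 127 · (1/2) = (128 − 1) · (1/2) = 127/2 ≈ 63.500000.

E[X] = 127/2 = 63.500000.


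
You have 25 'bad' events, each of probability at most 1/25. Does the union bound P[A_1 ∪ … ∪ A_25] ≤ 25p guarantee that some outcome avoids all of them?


Union bound: P[∪_{i=1}^{25} A_i] ≤ Σ_i P[A_i] ≤ 25·p = 25·(1/25) = 1.
Numerically: 1 ≈ 1.000000.
Is 1 < 1? NO.
Since the bound 1 is ≥ 1, the union bound is uninformative here; it does NOT by itself certify existence.

25·p = 1 ≈ 1.000000; existence NOT certified by the union bound.


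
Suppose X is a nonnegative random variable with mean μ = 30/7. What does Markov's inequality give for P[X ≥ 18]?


μ = E[X] = 30/7, a = 18.
Markov: P[X ≥ 18] ≤ μ/a = (30/7)/18 = 5/21.
Numerically: ≈ 0.238.
(Since a = 18 > μ = 4.286, the bound 5/21 is < 1 and informative.)

P[X ≥ 18] ≤ 5/21 ≈ 0.238.


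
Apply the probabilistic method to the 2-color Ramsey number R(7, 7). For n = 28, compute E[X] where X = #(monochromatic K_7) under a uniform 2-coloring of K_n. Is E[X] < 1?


E[X] = C(28, 7) · 2^{1 − 21} = 1184040 · 2^{−20} = 1184040/1048576.
As a reduced fraction: E[X] = 148005/131072 ≈ 1.129189.
Is E[X] < 1? NO.
Since E[X] ≥ 1, the first-moment bound is inconclusive at n = 28; it does NOT by itself certify R(7, 7) > 28.

E[X] = 148005/131072 ≈ 1.129189; E[X] ≥ 1; first-moment method inconclusive here.


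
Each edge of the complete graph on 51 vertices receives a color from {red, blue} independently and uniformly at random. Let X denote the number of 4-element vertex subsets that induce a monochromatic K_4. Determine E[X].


Let X = Σ_S X_S over the C(51, 4) = 249900 subsets S of size 4, where X_S = 1 if the K_4 on S is monochromatic.
For a fixed S, the K_4 on S has C(4, 2) = 6 edges. P[all 6 edges red] = (1/2)^6, and likewise for blue, so P[monochromatic] = 2·(1/2)^6 = 2^{1 − 6} = 1/32.
Summing: E[X] = C(51, 4) · 2^{1 − 6} = 249900 · 1/32 = 62475/8.
Numerically: E[X] ≈ 7809.375.

E[X] = C(51,4)·2^(1−C(4,2)) = 62475/8 ≈ 7809.375.


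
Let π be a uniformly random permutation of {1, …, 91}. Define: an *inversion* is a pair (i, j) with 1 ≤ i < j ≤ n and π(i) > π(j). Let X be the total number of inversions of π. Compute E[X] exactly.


Write X = Σ X_I over the C(91, 2) = 4095 pairs i < j, with X_I the indicator of one inversion.
There are 4095 indicators.
For each fixed pair i < j, the values π(i) and π(j) are two distinct elements of {1, …, 91} in uniformly random order; by symmetry P[π(i) > π(j)] = 1/2.
By linearity: E[X] = 4095 · (1/2) = C(91, 2) · (1/2) = 4095/2 = 4095/2 ≈ 2047.500.

E[X] = 4095/2 = 2047.500.


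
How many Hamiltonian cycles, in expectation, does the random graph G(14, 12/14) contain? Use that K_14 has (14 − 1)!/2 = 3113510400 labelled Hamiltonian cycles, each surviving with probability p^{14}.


K_14 has (14 − 1)!/2 = 3113510400 labelled Hamiltonian cycles.
For each such Hamiltonian cycle H, let X_H = 1 if all 14 edges of H are present in G. Then P[X_H = 1] = p^{14} = (6/7)^{14} = 78364164096/678223072849.
By linearity of expectation: E[X] = Σ_H E[X_H] = 3113510400 · p^{14} = 3113510400 · 78364164096/678223072849 = 34855377128600371200/96889010407.
Numerically: E[X] ≈ 3.6e+08.

E[X] = 3113510400 · (6/7)^{14} = 34855377128600371200/96889010407 ≈ 3.6e+08.


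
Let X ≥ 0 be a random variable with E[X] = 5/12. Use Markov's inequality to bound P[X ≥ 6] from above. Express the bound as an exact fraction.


μ = E[X] = 5/12, a = 6.
Markov: P[X ≥ 6] ≤ μ/a = (5/12)/6 = 5/72.
Numerically: ≈ 0.069.
(Since a = 6 > μ = 0.417, the bound 5/72 is < 1 and informative.)

P[X ≥ 6] ≤ 5/72 ≈ 0.069.


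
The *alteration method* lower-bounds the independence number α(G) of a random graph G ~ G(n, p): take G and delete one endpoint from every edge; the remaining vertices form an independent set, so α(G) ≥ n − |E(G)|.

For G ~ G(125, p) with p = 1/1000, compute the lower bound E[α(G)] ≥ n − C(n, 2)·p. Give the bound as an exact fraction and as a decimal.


E[|E(G)|] = C(125, 2)·p = 7750 · (1/1000) = 31/4.
E[α(G)] ≥ n − E[|E(G)|] = 125 − 31/4 = 469/4.
Numerically: ≈ 117.250000.
(This is only a lower bound; the true E[α(G)] may be larger.)

E[α(G)] ≥ 469/4 ≈ 117.250000.


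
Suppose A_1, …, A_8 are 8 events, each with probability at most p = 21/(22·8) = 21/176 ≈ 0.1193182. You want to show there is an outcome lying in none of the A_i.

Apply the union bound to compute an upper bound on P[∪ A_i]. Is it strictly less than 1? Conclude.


Union bound: P[∪_{i=1}^{8} A_i] ≤ Σ_i P[A_i] ≤ 8·p = 8·(21/176) = 21/22.
Numerically: 21/22 ≈ 0.9545455.
Is 21/22 < 1? YES.
Since P[∪ A_i] ≤ 21/22 < 1, the complement has P[∩ A_i^c] ≥ 1 − 21/22 = 1/22 > 0, so some outcome avoids every A_i.

8·p = 21/22 ≈ 0.9545455; existence CERTIFIED by the union bound.


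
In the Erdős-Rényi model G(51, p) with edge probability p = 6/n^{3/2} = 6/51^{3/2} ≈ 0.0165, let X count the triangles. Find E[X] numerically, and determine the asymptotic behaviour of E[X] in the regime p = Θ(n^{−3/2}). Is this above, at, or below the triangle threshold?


Number of potential triangles: C(51, 3) = 20825.
Each occurs with probability p³ ≈ (0.0165)³ ≈ 4.47083e-06.
By linearity: E[X] = C(51, 3)·p³ ≈ 20825 · 4.47083e-06 ≈ 0.093.
Since α = 3/2 > 1, p = c/n^{3/2} = o(1/n) is below the triangle threshold p ~ 1/n. Asymptotically E[X] ~ (c³/6)·n^{3(1−α)} = (6³/6)·n^{-1.5} → 0, so by Markov's inequality G has no triangles w.h.p.

E[X] ≈ 0.093; in regime p = Θ(1/n^{3/2}) E[X] tends to 0 (below the triangle threshold p ~ 1/n).


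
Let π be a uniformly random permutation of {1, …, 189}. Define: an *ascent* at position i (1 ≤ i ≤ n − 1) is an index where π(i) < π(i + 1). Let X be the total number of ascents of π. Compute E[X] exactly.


Write X = Σ X_I over i = 1, …, 188, with X_I the indicator of one ascent.
There are 188 indicators.
For each fixed i, the pair (π(i), π(i+1)) is a uniformly random ordered pair of distinct values from {1, …, 189}; by symmetry P[π(i) < π(i+1)] = 1/2.
By linearity: E[X] = 188 · (1/2) = (189 − 1) · (1/2) = 94 ≈ 94.000.

E[X] = 94 = 94.000.


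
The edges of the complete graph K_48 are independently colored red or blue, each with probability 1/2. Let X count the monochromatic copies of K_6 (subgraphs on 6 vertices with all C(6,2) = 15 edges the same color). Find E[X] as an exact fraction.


Let X = Σ_S X_S over the C(48, 6) = 12271512 subsets S of size 6, where X_S = 1 if the K_6 on S is monochromatic.
For a fixed S, the K_6 on S has C(6, 2) = 15 edges. P[all 15 edges red] = (1/2)^15, and likewise for blue, so P[monochromatic] = 2·(1/2)^15 = 2^{1 − 15} = 1/16384.
By linearity of expectation: E[X] = C(48, 6) · 2^{1 − 15} = 12271512 · 1/16384 = 1533939/2048.
Numerically: E[X] ≈ 748.993652.

E[X] = C(48,6)·2^(1−C(6,2)) = 1533939/2048 ≈ 748.993652.


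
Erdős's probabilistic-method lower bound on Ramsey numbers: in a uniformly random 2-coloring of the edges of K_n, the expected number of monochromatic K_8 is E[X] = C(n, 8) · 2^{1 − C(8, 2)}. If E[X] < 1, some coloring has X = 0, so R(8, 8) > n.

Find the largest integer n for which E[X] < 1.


We need C(n, 8) · 2^{1 − 28} < 1, i.e. C(n, 8) < 2^{28 − 1} = 134217728.
Check values of n near the boundary:
  n = 40: C(40, 8) = 76904685; 76904685 < 134217728? YES
  n = 41: C(41, 8) = 95548245; 95548245 < 134217728? YES
  n = 42: C(42, 8) = 118030185; 118030185 < 134217728? YES
  n = 43: C(43, 8) = 145008513; 145008513 < 134217728? NO
  n = 44: C(44, 8) = 177232627; 177232627 < 134217728? NO
The largest n with C(n, 8) < 134217728 is n = 42 (where E[X] = 118030185/134217728 ≈ 0.879). Hence R(8, 8) > 42, i.e. R(8, 8) ≥ 43.

Largest n = 42; hence R(8, 8) > 42.


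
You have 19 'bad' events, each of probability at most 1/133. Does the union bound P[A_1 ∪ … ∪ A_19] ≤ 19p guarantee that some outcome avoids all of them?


Union bound: P[∪_{i=1}^{19} A_i] ≤ Σ_i P[A_i] ≤ 19·p = 19·(1/133) = 1/7.
Numerically: 1/7 ≈ 0.14286.
Is 1/7 < 1? YES.
Since P[∪ A_i] ≤ 1/7 < 1, the complement has P[∩ A_i^c] ≥ 1 − 1/7 = 6/7 > 0, so some outcome avoids every A_i.

19·p = 1/7 ≈ 0.14286; existence CERTIFIED by the union bound.


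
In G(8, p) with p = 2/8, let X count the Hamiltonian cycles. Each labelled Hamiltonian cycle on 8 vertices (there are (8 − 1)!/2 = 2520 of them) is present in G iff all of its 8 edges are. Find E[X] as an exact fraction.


K_8 has (8 − 1)!/2 = 2520 labelled Hamiltonian cycles.
For each such Hamiltonian cycle H, let X_H = 1 if all 8 edges of H are present in G. Then P[X_H = 1] = p^{8} = (1/4)^{8} = 1/65536.
By linearity of expectation: E[X] = Σ_H E[X_H] = 2520 · p^{8} = 2520 · 1/65536 = 315/8192.
Numerically: E[X] ≈ 0.0384521.

E[X] = 2520 · (1/4)^{8} = 315/8192 ≈ 0.0384521.


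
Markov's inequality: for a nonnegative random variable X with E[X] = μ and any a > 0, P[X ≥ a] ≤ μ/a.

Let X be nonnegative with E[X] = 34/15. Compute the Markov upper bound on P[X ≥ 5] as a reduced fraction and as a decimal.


μ = E[X] = 34/15, a = 5.
Markov: P[X ≥ 5] ≤ μ/a = (34/15)/5 = 34/75.
Numerically: ≈ 0.453333.
(Since a = 5 > μ = 2.266667, the bound 34/75 is < 1 and informative.)

P[X ≥ 5] ≤ 34/75 ≈ 0.453333.


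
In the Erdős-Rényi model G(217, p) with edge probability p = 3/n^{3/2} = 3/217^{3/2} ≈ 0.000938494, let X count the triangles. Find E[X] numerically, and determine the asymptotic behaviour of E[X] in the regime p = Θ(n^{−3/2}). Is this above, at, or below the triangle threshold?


Number of potential triangles: C(217, 3) = 1679580.
Each occurs with probability p³ ≈ (0.000938494)³ ≈ 8.26599164e-10.
By linearity: E[X] = C(217, 3)·p³ ≈ 1679580 · 8.26599164e-10 ≈ 0.001388.
Since α = 3/2 > 1, p = c/n^{3/2} = o(1/n) is below the triangle threshold p ~ 1/n. Asymptotically E[X] ~ (c³/6)·n^{3(1−α)} = (3³/6)·n^{-1.5} → 0, so by Markov's inequality G has no triangles w.h.p.

E[X] ≈ 0.001388; in regime p = Θ(1/n^{3/2}) E[X] tends to 0 (below the triangle threshold p ~ 1/n).
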